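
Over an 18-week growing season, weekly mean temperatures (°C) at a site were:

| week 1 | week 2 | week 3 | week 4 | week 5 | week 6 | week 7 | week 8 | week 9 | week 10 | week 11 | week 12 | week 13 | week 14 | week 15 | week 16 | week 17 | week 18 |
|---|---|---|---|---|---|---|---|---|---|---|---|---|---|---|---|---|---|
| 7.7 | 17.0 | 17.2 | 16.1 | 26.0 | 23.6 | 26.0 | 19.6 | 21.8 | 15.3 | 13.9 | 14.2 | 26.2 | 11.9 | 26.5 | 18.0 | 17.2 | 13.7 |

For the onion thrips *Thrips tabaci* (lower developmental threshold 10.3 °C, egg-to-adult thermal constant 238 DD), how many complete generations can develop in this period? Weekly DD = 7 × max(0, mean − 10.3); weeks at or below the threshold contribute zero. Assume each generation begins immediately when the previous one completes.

4 generations

Weekly DD (7 × max(0, T̄ − 10.3)): 0.0, 46.9, 48.3, 40.6, 109.9, 93.1, 109.9, 65.1, 80.5, 35.0, 25.2, 27.3, 111.3, 11.2, 113.4, 53.9, 48.3, 23.8.
Season total = 1043.7 DD.
Complete generations = ⌊1043.7 / 238⌋ = 4.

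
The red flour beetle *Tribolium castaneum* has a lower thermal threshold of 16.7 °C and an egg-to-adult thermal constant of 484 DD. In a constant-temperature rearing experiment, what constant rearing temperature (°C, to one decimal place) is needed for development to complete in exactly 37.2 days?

29.7 °C

Required daily accumulation = 484 / 37.2 = 13.011 DD/day.
T = T_base + 13.011 = 16.7 + 13.011 = 29.711 ≈ 29.7 °C.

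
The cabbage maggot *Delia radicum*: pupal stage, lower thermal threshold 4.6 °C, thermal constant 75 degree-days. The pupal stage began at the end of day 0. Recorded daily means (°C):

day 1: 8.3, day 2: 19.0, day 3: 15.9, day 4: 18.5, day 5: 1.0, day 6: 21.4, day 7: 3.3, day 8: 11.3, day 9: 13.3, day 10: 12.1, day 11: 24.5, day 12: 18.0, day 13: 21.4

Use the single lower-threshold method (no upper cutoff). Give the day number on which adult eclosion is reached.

Daily DD above 4.6 °C: 3.7, 14.4, 11.3, 13.9, 0.0, 16.8, 0.0, 6.7, 8.7, 7.5, 19.9, 13.4, 16.8.
Cumulative: 3.7, 18.1, 29.4, 43.3, 43.3, 60.1, 60.1, 66.8, 75.5, 83.0, 102.9, 116.3, 133.1.
The total first reaches 75 DD on day 9.

day 9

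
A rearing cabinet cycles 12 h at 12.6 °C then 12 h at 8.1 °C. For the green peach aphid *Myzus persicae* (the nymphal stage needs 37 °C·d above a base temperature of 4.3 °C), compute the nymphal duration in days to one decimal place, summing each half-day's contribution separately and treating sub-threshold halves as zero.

6.1 days

Day half: max(0, 12.6 − 4.3) × 0.5 = 8.3 × 0.5 = 4.15 DD.
Night half: max(0, 8.1 − 4.3) × 0.5 = 3.8 × 0.5 = 1.90 DD.
Per 24 h: 6.05 DD/day.
Duration = 37 / 6.05 = 6.116 ≈ 6.1 days.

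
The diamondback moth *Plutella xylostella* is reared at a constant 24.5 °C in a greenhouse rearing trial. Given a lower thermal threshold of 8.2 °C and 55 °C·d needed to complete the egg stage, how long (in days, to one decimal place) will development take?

Daily accumulation = 24.5 − 8.2 = 16.3 DD/day.
Duration = 55 / 16.3 = 3.374 ≈ 3.4 days.

3.4 days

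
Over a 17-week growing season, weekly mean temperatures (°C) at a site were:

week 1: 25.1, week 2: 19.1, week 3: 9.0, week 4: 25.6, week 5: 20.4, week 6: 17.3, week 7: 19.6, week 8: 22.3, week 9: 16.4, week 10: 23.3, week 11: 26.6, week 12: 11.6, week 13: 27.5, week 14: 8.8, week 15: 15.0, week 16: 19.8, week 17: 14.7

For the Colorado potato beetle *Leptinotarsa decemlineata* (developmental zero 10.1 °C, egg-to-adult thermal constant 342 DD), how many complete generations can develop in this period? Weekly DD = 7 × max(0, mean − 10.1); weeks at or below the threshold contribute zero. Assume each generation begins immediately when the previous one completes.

Weekly DD (7 × max(0, T̄ − 10.1)): 105.0, 63.0, 0.0, 108.5, 72.1, 50.4, 66.5, 85.4, 44.1, 92.4, 115.5, 10.5, 121.8, 0.0, 34.3, 67.9, 32.2.
Season total = 1069.6 DD.
Complete generations = ⌊1069.6 / 342⌋ = 3.

3 generations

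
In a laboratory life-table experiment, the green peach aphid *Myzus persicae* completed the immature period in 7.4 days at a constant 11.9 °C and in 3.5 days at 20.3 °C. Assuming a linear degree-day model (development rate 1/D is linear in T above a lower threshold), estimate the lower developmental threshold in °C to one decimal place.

Under the model K = D·(T − T_b), so D₁·(T₁ − T_b) = D₂·(T₂ − T_b).
7.4·(11.9 − T_b) = 3.5·(20.3 − T_b)
T_b = (7.4·11.9 − 3.5·20.3) / (7.4 − 3.5) = 17.01 / 3.9 = 4.362 °C ≈ 4.4 °C.

4.4 °C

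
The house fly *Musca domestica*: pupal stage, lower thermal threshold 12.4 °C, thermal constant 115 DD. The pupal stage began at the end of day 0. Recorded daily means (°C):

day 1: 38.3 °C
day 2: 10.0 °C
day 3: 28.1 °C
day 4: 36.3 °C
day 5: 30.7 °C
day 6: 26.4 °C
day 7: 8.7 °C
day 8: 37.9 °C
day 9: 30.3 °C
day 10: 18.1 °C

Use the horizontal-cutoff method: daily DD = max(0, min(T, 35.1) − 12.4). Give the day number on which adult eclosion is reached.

day 8

Daily DD above 12.4 °C (capped at 22.7): 22.7, 0.0, 15.7, 22.7, 18.3, 14.0, 0.0, 22.7, 17.9, 5.7.
Cumulative: 22.7, 22.7, 38.4, 61.1, 79.4, 93.4, 93.4, 116.1, 134.0, 139.7.
The total first reaches 115 DD on day 8.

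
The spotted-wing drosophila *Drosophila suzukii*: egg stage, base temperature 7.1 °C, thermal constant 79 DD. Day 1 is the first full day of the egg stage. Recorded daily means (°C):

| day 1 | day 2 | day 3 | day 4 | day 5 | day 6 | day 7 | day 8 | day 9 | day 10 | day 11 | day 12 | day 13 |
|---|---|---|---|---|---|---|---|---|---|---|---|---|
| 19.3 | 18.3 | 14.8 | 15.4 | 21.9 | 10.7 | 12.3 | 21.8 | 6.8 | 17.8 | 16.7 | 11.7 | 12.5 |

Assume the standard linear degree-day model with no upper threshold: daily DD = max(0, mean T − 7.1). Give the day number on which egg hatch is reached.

day 10

Daily DD above 7.1 °C: 12.2, 11.2, 7.7, 8.3, 14.8, 3.6, 5.2, 14.7, 0.0, 10.7, 9.6, 4.6, 5.4.
Cumulative: 12.2, 23.4, 31.1, 39.4, 54.2, 57.8, 63.0, 77.7, 77.7, 88.4, 98.0, 102.6, 108.0.
The total first reaches 79 DD on day 10.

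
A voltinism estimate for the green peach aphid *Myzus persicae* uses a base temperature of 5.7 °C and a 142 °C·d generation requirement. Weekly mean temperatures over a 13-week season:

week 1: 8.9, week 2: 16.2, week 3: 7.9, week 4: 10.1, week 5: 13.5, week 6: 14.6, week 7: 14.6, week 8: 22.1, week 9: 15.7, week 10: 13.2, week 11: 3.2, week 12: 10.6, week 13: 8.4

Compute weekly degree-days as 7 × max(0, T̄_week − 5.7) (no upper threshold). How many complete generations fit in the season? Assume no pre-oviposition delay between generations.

4 generations

Weekly DD (7 × max(0, T̄ − 5.7)): 22.4, 73.5, 15.4, 30.8, 54.6, 62.3, 62.3, 114.8, 70.0, 52.5, 0.0, 34.3, 18.9.
Season total = 611.8 DD.
Complete generations = ⌊611.8 / 142⌋ = 4.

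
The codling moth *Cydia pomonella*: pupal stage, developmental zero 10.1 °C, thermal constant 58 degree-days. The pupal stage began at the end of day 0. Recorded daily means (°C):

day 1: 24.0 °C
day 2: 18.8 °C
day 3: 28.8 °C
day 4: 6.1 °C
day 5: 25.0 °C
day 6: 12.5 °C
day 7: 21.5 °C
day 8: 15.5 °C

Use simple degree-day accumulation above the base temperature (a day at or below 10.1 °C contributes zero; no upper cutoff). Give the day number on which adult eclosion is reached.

Daily DD above 10.1 °C: 13.9, 8.7, 18.7, 0.0, 14.9, 2.4, 11.4, 5.4.
Cumulative: 13.9, 22.6, 41.3, 41.3, 56.2, 58.6, 70.0, 75.4.
The total first reaches 58 DD on day 6.

day 6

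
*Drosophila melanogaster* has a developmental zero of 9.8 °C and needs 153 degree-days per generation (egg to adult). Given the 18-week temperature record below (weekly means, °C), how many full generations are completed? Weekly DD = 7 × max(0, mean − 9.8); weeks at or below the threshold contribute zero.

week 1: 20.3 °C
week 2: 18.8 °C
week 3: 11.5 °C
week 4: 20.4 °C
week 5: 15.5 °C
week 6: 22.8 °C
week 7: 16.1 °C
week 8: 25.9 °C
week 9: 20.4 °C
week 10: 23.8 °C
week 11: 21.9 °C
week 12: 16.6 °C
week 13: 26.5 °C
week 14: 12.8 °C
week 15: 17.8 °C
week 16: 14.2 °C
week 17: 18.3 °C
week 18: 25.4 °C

Weekly DD (7 × max(0, T̄ − 9.8)): 73.5, 63.0, 11.9, 74.2, 39.9, 91.0, 44.1, 112.7, 74.2, 98.0, 84.7, 47.6, 116.9, 21.0, 56.0, 30.8, 59.5, 109.2.
Season total = 1208.2 DD.
Complete generations = ⌊1208.2 / 153⌋ = 7.

7 generations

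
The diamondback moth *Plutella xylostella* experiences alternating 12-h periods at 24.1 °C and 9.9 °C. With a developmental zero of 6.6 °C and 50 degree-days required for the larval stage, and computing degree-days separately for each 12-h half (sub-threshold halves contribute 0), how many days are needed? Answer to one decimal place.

4.8 days

Day half: max(0, 24.1 − 6.6) × 0.5 = 17.5 × 0.5 = 8.75 DD.
Night half: max(0, 9.9 − 6.6) × 0.5 = 3.3 × 0.5 = 1.65 DD.
Per 24 h: 10.40 DD/day.
Duration = 50 / 10.40 = 4.808 ≈ 4.8 days.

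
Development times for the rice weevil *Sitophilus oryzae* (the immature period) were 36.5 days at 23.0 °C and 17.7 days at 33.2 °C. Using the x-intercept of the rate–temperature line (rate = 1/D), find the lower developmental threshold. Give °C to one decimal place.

13.4 °C

Linear rate model ⇒ the product D·(T − T_b) is constant across temperatures.
36.5·(23.0 − T_b) = 17.7·(33.2 − T_b)
T_b = (36.5·23.0 − 17.7·33.2) / (36.5 − 17.7) = 251.86 / 18.8 = 13.397 °C ≈ 13.4 °C.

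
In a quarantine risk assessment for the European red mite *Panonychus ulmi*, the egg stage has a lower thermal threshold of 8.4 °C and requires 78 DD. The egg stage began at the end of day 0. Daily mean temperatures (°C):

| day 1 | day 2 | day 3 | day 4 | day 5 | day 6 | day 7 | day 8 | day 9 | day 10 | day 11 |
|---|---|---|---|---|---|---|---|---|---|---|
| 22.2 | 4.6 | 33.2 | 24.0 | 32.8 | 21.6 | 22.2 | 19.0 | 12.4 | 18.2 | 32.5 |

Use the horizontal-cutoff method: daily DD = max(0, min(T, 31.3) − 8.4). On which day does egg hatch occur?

Daily DD above 8.4 °C (capped at 22.9): 13.8, 0.0, 22.9, 15.6, 22.9, 13.2, 13.8, 10.6, 4.0, 9.8, 22.9.
Cumulative: 13.8, 13.8, 36.7, 52.3, 75.2, 88.4, 102.2, 112.8, 116.8, 126.6, 149.5.
The total first reaches 78 DD on day 6.

day 6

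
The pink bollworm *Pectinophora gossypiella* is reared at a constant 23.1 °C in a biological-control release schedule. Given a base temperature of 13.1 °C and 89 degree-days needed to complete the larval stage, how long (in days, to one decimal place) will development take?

8.9 days

Daily accumulation = 23.1 − 13.1 = 10.0 DD/day.
Duration = 89 / 10.0 = 8.900 ≈ 8.9 days.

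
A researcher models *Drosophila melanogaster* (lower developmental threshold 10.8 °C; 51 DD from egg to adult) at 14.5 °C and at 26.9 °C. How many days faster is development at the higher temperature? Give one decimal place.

At 14.5 °C: 51 / (14.5 − 10.8) = 51 / 3.7 = 13.784 d.
At 26.9 °C: 51 / (26.9 − 10.8) = 51 / 16.1 = 3.168 d.
Difference = |13.784 − 3.168| = 10.616 ≈ 10.6 days.

10.6 days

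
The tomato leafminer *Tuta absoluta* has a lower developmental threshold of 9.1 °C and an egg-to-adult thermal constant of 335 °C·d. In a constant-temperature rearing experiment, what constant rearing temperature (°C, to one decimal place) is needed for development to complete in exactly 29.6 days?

20.4 °C

Required daily accumulation = 335 / 29.6 = 11.318 DD/day.
T = T_base + 11.318 = 9.1 + 11.318 = 20.418 ≈ 20.4 °C.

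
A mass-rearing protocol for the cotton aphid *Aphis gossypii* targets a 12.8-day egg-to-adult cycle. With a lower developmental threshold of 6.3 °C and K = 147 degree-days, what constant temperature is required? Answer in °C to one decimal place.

Required daily accumulation = 147 / 12.8 = 11.484 DD/day.
T = T_base + 11.484 = 6.3 + 11.484 = 17.784 ≈ 17.8 °C.

17.8 °C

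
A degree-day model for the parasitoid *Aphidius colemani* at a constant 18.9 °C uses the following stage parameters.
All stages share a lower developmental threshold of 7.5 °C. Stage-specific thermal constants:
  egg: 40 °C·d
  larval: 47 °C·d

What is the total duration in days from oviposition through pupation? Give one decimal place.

7.6 days

Daily accumulation at 18.9 °C = 18.9 − 7.5 = 11.4 DD/day.
Total K = 40 + 47 = 87 DD.
Total duration = 87 / 11.4 = 7.632 ≈ 7.6 days.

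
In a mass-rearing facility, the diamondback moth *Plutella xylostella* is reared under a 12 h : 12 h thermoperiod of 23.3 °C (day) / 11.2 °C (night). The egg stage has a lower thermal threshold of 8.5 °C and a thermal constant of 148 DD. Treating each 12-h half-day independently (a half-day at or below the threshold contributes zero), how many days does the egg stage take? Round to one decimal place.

Day half: max(0, 23.3 − 8.5) × 0.5 = 14.8 × 0.5 = 7.40 DD.
Night half: max(0, 11.2 − 8.5) × 0.5 = 2.7 × 0.5 = 1.35 DD.
Per 24 h: 8.75 DD/day.
Duration = 148 / 8.75 = 16.914 ≈ 16.9 days.

16.9 days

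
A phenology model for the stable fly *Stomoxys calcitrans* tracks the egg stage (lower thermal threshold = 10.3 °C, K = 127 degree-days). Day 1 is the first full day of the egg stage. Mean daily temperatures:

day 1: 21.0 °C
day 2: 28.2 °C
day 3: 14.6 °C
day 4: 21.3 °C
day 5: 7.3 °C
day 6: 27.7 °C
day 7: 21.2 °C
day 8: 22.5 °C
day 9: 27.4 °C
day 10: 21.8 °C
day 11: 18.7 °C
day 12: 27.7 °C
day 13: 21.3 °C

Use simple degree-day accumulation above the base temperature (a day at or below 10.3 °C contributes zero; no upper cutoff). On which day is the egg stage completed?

Daily DD above 10.3 °C: 10.7, 17.9, 4.3, 11.0, 0.0, 17.4, 10.9, 12.2, 17.1, 11.5, 8.4, 17.4, 11.0.
Cumulative: 10.7, 28.6, 32.9, 43.9, 43.9, 61.3, 72.2, 84.4, 101.5, 113.0, 121.4, 138.8, 149.8.
The total first reaches 127 DD on day 12.

day 12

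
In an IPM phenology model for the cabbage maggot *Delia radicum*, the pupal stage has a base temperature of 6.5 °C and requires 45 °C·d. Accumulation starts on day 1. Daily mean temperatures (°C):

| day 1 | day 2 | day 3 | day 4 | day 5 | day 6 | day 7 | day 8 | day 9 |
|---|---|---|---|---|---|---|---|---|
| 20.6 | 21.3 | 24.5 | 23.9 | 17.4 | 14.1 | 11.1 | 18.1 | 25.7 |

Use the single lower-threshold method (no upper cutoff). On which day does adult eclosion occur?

day 3

Daily DD above 6.5 °C: 14.1, 14.8, 18.0, 17.4, 10.9, 7.6, 4.6, 11.6, 19.2.
Cumulative: 14.1, 28.9, 46.9, 64.3, 75.2, 82.8, 87.4, 99.0, 118.2.
The total first reaches 45 DD on day 3.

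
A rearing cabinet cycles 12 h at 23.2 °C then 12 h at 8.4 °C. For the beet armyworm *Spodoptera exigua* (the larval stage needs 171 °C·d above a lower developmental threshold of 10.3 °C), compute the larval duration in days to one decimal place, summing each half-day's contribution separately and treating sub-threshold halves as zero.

26.5 days

Day half: max(0, 23.2 − 10.3) × 0.5 = 12.9 × 0.5 = 6.45 DD.
Night half: max(0, 8.4 − 10.3) × 0.5 = 0.0 × 0.5 = 0.00 DD.
Per 24 h: 6.45 DD/day.
Duration = 171 / 6.45 = 26.512 ≈ 26.5 days.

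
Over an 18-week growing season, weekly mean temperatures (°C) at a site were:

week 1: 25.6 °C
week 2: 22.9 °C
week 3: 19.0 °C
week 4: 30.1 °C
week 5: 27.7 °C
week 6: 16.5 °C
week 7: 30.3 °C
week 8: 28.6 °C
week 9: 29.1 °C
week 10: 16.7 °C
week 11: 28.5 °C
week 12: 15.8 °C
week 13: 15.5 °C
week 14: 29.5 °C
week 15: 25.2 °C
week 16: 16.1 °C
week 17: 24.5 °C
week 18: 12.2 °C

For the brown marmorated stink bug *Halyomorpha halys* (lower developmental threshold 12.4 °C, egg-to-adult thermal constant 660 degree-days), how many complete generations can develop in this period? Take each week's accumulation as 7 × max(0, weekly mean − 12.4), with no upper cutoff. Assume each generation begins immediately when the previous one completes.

Weekly DD (7 × max(0, T̄ − 12.4)): 92.4, 73.5, 46.2, 123.9, 107.1, 28.7, 125.3, 113.4, 116.9, 30.1, 112.7, 23.8, 21.7, 119.7, 89.6, 25.9, 84.7, 0.0.
Season total = 1335.6 DD.
Complete generations = ⌊1335.6 / 660⌋ = 2.

2 generations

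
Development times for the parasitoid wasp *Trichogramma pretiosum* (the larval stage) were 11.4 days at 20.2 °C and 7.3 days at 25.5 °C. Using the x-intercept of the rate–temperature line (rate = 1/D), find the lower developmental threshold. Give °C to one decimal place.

10.8 °C

Equal thermal constants: D₁(T₁ − T_b) = D₂(T₂ − T_b).
11.4·(20.2 − T_b) = 7.3·(25.5 − T_b)
T_b = (11.4·20.2 − 7.3·25.5) / (11.4 − 7.3) = 44.13 / 4.1 = 10.763 °C ≈ 10.8 °C.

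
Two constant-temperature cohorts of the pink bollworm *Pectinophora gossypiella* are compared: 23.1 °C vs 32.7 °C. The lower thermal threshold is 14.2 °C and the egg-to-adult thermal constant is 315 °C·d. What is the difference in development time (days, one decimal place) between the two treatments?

At 23.1 °C: 315 / (23.1 − 14.2) = 315 / 8.9 = 35.393 d.
At 32.7 °C: 315 / (32.7 − 14.2) = 315 / 18.5 = 17.027 d.
Difference = |35.393 − 17.027| = 18.366 ≈ 18.4 days.

18.4 days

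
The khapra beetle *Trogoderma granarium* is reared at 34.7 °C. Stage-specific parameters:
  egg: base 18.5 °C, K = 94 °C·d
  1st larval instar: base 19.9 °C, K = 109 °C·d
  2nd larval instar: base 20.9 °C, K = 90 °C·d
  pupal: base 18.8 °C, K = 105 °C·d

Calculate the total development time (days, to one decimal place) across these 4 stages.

egg: 94 / (34.7 − 18.5) = 94 / 16.2 = 5.802 d.
1st larval instar: 109 / (34.7 − 19.9) = 109 / 14.8 = 7.365 d.
2nd larval instar: 90 / (34.7 − 20.9) = 90 / 13.8 = 6.522 d.
pupal: 105 / (34.7 − 18.8) = 105 / 15.9 = 6.604 d.
Sum = 26.293 ≈ 26.3 days.

26.3 days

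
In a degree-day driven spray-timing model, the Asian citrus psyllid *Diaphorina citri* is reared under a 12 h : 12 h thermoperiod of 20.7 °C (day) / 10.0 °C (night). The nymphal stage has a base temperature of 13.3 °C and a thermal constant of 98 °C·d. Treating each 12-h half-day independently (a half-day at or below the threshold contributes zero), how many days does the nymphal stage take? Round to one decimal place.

26.5 days

Day half: max(0, 20.7 − 13.3) × 0.5 = 7.4 × 0.5 = 3.70 DD.
Night half: max(0, 10.0 − 13.3) × 0.5 = 0.0 × 0.5 = 0.00 DD.
Per 24 h: 3.70 DD/day.
Duration = 98 / 3.70 = 26.486 ≈ 26.5 days.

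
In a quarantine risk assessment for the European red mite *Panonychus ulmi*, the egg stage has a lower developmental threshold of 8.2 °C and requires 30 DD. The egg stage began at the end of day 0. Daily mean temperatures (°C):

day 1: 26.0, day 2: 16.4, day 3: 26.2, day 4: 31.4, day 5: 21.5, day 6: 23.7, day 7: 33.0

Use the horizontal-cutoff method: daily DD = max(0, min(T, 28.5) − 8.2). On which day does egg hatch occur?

day 3

Daily DD above 8.2 °C (capped at 20.3): 17.8, 8.2, 18.0, 20.3, 13.3, 15.5, 20.3.
Cumulative: 17.8, 26.0, 44.0, 64.3, 77.6, 93.1, 113.4.
The total first reaches 30 DD on day 3.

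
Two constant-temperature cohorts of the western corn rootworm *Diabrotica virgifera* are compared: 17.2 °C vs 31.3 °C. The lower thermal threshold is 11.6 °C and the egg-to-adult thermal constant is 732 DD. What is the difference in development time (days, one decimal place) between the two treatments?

At 17.2 °C: 732 / (17.2 − 11.6) = 732 / 5.6 = 130.714 d.
At 31.3 °C: 732 / (31.3 − 11.6) = 732 / 19.7 = 37.157 d.
Difference = |130.714 − 37.157| = 93.557 ≈ 93.6 days.

93.6 days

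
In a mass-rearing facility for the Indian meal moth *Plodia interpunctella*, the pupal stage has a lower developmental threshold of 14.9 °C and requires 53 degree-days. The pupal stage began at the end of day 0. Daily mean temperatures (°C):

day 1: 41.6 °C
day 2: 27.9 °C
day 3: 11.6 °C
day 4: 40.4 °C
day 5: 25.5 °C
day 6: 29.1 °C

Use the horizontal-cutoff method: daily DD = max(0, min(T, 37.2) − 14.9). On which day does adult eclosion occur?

day 4

Daily DD above 14.9 °C (capped at 22.3): 22.3, 13.0, 0.0, 22.3, 10.6, 14.2.
Cumulative: 22.3, 35.3, 35.3, 57.6, 68.2, 82.4.
The total first reaches 53 DD on day 4.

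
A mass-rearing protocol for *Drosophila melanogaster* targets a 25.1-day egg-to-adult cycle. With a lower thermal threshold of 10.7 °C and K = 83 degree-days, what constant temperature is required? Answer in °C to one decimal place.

Required daily accumulation = 83 / 25.1 = 3.307 DD/day.
T = T_base + 3.307 = 10.7 + 3.307 = 14.007 ≈ 14.0 °C.

14.0 °C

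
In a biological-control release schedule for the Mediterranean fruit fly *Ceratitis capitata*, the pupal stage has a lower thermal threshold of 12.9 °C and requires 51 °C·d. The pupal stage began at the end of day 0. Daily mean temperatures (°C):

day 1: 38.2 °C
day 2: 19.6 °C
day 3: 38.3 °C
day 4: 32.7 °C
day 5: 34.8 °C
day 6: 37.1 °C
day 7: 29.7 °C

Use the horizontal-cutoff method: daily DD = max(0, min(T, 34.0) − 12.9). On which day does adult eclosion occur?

day 4

Daily DD above 12.9 °C (capped at 21.1): 21.1, 6.7, 21.1, 19.8, 21.1, 21.1, 16.8.
Cumulative: 21.1, 27.8, 48.9, 68.7, 89.8, 110.9, 127.7.
The total first reaches 51 DD on day 4.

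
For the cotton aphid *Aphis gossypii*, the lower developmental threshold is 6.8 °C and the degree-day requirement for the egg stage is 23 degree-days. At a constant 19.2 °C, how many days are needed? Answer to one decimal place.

Daily accumulation = 19.2 − 6.8 = 12.4 DD/day.
Duration = 23 / 12.4 = 1.855 ≈ 1.9 days.

1.9 days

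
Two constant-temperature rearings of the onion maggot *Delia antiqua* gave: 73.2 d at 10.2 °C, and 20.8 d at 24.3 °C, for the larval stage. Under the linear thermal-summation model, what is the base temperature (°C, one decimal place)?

4.6 °C

Linear rate model ⇒ the product D·(T − T_b) is constant across temperatures.
73.2·(10.2 − T_b) = 20.8·(24.3 − T_b)
T_b = (73.2·10.2 − 20.8·24.3) / (73.2 − 20.8) = 241.20 / 52.4 = 4.603 °C ≈ 4.6 °C.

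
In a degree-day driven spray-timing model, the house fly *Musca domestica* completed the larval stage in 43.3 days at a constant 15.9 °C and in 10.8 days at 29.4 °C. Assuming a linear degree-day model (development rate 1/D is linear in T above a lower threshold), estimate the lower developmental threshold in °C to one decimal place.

Linear rate model ⇒ the product D·(T − T_b) is constant across temperatures.
43.3·(15.9 − T_b) = 10.8·(29.4 − T_b)
T_b = (43.3·15.9 − 10.8·29.4) / (43.3 − 10.8) = 370.95 / 32.5 = 11.414 °C ≈ 11.4 °C.

11.4 °C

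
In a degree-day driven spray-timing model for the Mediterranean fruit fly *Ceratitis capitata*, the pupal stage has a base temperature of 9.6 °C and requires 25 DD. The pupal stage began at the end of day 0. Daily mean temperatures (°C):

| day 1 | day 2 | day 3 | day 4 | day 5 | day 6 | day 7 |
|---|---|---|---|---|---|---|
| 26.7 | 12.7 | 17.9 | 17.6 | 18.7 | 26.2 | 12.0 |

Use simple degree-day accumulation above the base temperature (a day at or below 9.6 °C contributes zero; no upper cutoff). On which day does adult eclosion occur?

Daily DD above 9.6 °C: 17.1, 3.1, 8.3, 8.0, 9.1, 16.6, 2.4.
Cumulative: 17.1, 20.2, 28.5, 36.5, 45.6, 62.2, 64.6.
The total first reaches 25 DD on day 3.

day 3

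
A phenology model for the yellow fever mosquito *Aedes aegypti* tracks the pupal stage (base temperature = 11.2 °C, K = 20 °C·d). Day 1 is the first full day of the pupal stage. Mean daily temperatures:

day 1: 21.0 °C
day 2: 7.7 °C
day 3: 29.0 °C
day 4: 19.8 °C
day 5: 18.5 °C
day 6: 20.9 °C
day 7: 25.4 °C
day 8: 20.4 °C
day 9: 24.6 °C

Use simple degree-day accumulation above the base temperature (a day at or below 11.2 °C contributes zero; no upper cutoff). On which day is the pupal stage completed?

Daily DD above 11.2 °C: 9.8, 0.0, 17.8, 8.6, 7.3, 9.7, 14.2, 9.2, 13.4.
Cumulative: 9.8, 9.8, 27.6, 36.2, 43.5, 53.2, 67.4, 76.6, 90.0.
The total first reaches 20 DD on day 3.

day 3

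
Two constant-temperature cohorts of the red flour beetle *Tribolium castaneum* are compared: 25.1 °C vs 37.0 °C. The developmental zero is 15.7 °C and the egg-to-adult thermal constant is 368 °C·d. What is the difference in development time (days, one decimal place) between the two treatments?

21.9 days

At 25.1 °C: 368 / (25.1 − 15.7) = 368 / 9.4 = 39.149 d.
At 37.0 °C: 368 / (37.0 − 15.7) = 368 / 21.3 = 17.277 d.
Difference = |39.149 − 17.277| = 21.872 ≈ 21.9 days.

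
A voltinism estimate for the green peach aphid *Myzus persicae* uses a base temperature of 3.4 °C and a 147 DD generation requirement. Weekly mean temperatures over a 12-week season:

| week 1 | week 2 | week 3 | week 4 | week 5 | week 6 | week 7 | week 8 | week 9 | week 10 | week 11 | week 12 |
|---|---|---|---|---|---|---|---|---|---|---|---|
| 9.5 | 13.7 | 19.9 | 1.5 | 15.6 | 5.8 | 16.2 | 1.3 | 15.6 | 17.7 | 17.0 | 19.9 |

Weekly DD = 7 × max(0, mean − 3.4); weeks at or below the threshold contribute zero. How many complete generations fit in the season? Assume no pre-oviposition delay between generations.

Weekly DD (7 × max(0, T̄ − 3.4)): 42.7, 72.1, 115.5, 0.0, 85.4, 16.8, 89.6, 0.0, 85.4, 100.1, 95.2, 115.5.
Season total = 818.3 DD.
Complete generations = ⌊818.3 / 147⌋ = 5.

5 generations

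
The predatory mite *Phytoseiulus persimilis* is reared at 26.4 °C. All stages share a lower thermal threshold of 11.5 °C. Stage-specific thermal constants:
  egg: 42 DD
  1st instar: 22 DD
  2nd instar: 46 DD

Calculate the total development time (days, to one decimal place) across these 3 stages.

Daily accumulation at 26.4 °C = 26.4 − 11.5 = 14.9 DD/day.
Total K = 42 + 22 + 46 = 110 DD.
Total duration = 110 / 14.9 = 7.383 ≈ 7.4 days.

7.4 days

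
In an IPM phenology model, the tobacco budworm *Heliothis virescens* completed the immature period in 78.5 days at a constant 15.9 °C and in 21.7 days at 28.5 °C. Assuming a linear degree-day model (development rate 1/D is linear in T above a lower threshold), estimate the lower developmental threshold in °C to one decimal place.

11.1 °C

Equal thermal constants: D₁(T₁ − T_b) = D₂(T₂ − T_b).
78.5·(15.9 − T_b) = 21.7·(28.5 − T_b)
T_b = (78.5·15.9 − 21.7·28.5) / (78.5 − 21.7) = 629.70 / 56.8 = 11.086 °C ≈ 11.1 °C.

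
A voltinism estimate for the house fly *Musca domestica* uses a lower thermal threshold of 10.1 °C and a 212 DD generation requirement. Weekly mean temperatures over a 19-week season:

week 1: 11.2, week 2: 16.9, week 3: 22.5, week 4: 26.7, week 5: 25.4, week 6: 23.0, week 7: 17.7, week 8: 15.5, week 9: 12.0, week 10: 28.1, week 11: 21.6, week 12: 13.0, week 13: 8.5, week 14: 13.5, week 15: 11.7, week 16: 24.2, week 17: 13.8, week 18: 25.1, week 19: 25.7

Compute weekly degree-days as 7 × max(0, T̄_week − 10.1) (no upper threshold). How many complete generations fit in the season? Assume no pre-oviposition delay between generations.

Weekly DD (7 × max(0, T̄ − 10.1)): 7.7, 47.6, 86.8, 116.2, 107.1, 90.3, 53.2, 37.8, 13.3, 126.0, 80.5, 20.3, 0.0, 23.8, 11.2, 98.7, 25.9, 105.0, 109.2.
Season total = 1160.6 DD.
Complete generations = ⌊1160.6 / 212⌋ = 5.

5 generations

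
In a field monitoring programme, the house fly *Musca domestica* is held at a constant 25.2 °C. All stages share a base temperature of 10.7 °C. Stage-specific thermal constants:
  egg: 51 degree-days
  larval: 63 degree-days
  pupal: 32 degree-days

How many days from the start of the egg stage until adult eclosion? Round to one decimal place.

10.1 days

Daily accumulation at 25.2 °C = 25.2 − 10.7 = 14.5 DD/day.
Total K = 51 + 63 + 32 = 146 DD.
Total duration = 146 / 14.5 = 10.069 ≈ 10.1 days.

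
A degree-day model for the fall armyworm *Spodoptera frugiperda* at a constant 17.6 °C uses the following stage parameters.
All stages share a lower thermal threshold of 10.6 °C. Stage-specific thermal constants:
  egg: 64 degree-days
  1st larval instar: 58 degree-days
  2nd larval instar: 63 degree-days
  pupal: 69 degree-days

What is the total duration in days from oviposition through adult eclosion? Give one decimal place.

36.3 days

Daily accumulation at 17.6 °C = 17.6 − 10.6 = 7.0 DD/day.
Total K = 64 + 58 + 63 + 69 = 254 DD.
Total duration = 254 / 7.0 = 36.286 ≈ 36.3 days.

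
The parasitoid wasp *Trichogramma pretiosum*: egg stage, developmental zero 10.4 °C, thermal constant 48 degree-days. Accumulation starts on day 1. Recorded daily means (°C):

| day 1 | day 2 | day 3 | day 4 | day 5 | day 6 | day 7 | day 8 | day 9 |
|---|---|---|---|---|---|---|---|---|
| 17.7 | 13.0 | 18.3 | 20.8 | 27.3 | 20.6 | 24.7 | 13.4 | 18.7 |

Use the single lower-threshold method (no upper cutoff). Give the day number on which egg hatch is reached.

Daily DD above 10.4 °C: 7.3, 2.6, 7.9, 10.4, 16.9, 10.2, 14.3, 3.0, 8.3.
Cumulative: 7.3, 9.9, 17.8, 28.2, 45.1, 55.3, 69.6, 72.6, 80.9.
The total first reaches 48 DD on day 6.

day 6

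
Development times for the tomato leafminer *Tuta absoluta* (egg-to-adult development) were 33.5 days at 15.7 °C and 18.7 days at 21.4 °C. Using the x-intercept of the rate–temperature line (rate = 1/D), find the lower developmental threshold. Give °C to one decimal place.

8.5 °C

Linear rate model ⇒ the product D·(T − T_b) is constant across temperatures.
33.5·(15.7 − T_b) = 18.7·(21.4 − T_b)
T_b = (33.5·15.7 − 18.7·21.4) / (33.5 − 18.7) = 125.77 / 14.8 = 8.498 °C ≈ 8.5 °C.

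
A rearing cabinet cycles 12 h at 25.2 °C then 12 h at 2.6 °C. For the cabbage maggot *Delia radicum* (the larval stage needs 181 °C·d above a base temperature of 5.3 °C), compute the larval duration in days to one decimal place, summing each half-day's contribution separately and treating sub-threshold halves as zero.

Day half: max(0, 25.2 − 5.3) × 0.5 = 19.9 × 0.5 = 9.95 DD.
Night half: max(0, 2.6 − 5.3) × 0.5 = 0.0 × 0.5 = 0.00 DD.
Per 24 h: 9.95 DD/day.
Duration = 181 / 9.95 = 18.191 ≈ 18.2 days.

18.2 days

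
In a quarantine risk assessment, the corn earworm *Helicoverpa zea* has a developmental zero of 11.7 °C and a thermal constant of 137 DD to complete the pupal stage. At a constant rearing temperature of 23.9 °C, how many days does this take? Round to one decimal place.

Daily accumulation = 23.9 − 11.7 = 12.2 DD/day.
Duration = 137 / 12.2 = 11.230 ≈ 11.2 days.

11.2 days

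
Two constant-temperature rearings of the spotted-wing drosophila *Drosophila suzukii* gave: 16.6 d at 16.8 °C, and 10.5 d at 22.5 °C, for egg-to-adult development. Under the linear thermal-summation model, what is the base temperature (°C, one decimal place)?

7.0 °C

Linear rate model ⇒ the product D·(T − T_b) is constant across temperatures.
16.6·(16.8 − T_b) = 10.5·(22.5 − T_b)
T_b = (16.6·16.8 − 10.5·22.5) / (16.6 − 10.5) = 42.63 / 6.1 = 6.989 °C ≈ 7.0 °C.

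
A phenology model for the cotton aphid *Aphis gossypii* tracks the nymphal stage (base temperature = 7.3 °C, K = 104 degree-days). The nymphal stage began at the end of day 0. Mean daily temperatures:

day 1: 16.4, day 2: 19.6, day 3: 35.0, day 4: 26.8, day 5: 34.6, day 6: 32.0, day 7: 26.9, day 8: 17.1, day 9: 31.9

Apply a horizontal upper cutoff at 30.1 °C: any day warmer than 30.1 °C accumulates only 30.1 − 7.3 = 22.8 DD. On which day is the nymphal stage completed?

Daily DD above 7.3 °C (capped at 22.8): 9.1, 12.3, 22.8, 19.5, 22.8, 22.8, 19.6, 9.8, 22.8.
Cumulative: 9.1, 21.4, 44.2, 63.7, 86.5, 109.3, 128.9, 138.7, 161.5.
The total first reaches 104 DD on day 6.

day 6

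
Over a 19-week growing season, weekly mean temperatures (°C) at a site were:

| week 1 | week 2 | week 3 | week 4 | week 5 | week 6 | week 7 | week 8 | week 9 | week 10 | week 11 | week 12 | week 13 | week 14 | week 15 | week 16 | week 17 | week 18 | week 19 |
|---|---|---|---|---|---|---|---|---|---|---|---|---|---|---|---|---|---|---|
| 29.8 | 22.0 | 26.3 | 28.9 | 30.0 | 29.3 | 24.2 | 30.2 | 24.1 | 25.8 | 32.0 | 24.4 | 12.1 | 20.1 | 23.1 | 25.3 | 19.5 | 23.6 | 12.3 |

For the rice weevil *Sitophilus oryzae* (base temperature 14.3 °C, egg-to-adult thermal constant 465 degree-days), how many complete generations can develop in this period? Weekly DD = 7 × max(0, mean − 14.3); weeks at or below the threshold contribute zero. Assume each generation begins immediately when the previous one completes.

Weekly DD (7 × max(0, T̄ − 14.3)): 108.5, 53.9, 84.0, 102.2, 109.9, 105.0, 69.3, 111.3, 68.6, 80.5, 123.9, 70.7, 0.0, 40.6, 61.6, 77.0, 36.4, 65.1, 0.0.
Season total = 1368.5 DD.
Complete generations = ⌊1368.5 / 465⌋ = 2.

2 generations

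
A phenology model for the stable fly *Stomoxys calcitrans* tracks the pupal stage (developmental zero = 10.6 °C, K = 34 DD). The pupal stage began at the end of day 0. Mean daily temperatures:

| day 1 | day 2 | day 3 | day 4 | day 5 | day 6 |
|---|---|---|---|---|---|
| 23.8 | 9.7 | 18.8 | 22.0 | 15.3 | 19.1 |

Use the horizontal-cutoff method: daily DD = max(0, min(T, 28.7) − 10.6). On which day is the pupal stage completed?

day 5

Daily DD above 10.6 °C (capped at 18.1): 13.2, 0.0, 8.2, 11.4, 4.7, 8.5.
Cumulative: 13.2, 13.2, 21.4, 32.8, 37.5, 46.0.
The total first reaches 34 DD on day 5.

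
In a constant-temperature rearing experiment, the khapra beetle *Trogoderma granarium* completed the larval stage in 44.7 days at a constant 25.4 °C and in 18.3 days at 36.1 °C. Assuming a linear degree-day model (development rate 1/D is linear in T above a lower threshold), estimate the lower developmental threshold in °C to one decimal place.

18.0 °C

Equal thermal constants: D₁(T₁ − T_b) = D₂(T₂ − T_b).
44.7·(25.4 − T_b) = 18.3·(36.1 − T_b)
T_b = (44.7·25.4 − 18.3·36.1) / (44.7 − 18.3) = 474.75 / 26.4 = 17.983 °C ≈ 18.0 °C.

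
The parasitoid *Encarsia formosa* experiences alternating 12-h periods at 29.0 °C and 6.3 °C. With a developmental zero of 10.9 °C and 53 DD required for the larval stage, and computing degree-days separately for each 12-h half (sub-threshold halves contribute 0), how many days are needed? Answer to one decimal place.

Day half: max(0, 29.0 − 10.9) × 0.5 = 18.1 × 0.5 = 9.05 DD.
Night half: max(0, 6.3 − 10.9) × 0.5 = 0.0 × 0.5 = 0.00 DD.
Per 24 h: 9.05 DD/day.
Duration = 53 / 9.05 = 5.856 ≈ 5.9 days.

5.9 days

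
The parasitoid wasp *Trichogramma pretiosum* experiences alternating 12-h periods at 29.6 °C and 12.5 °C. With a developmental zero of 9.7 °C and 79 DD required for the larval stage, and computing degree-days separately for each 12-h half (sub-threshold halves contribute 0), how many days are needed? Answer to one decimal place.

7.0 days

Day half: max(0, 29.6 − 9.7) × 0.5 = 19.9 × 0.5 = 9.95 DD.
Night half: max(0, 12.5 − 9.7) × 0.5 = 2.8 × 0.5 = 1.40 DD.
Per 24 h: 11.35 DD/day.
Duration = 79 / 11.35 = 6.960 ≈ 7.0 days.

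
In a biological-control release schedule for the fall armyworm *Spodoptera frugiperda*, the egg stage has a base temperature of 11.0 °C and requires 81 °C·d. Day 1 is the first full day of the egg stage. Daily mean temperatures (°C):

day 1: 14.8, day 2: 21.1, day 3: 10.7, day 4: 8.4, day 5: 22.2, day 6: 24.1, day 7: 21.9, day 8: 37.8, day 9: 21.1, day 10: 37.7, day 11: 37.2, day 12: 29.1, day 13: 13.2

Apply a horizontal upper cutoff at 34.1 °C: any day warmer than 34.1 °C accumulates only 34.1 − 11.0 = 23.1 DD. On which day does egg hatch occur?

day 9

Daily DD above 11.0 °C (capped at 23.1): 3.8, 10.1, 0.0, 0.0, 11.2, 13.1, 10.9, 23.1, 10.1, 23.1, 23.1, 18.1, 2.2.
Cumulative: 3.8, 13.9, 13.9, 13.9, 25.1, 38.2, 49.1, 72.2, 82.3, 105.4, 128.5, 146.6, 148.8.
The total first reaches 81 DD on day 9.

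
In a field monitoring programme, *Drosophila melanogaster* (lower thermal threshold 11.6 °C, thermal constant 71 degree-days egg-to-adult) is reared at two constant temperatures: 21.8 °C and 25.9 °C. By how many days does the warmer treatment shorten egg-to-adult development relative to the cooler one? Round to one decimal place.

2.0 days

At 21.8 °C: 71 / (21.8 − 11.6) = 71 / 10.2 = 6.961 d.
At 25.9 °C: 71 / (25.9 − 11.6) = 71 / 14.3 = 4.965 d.
Difference = |6.961 − 4.965| = 1.996 ≈ 2.0 days.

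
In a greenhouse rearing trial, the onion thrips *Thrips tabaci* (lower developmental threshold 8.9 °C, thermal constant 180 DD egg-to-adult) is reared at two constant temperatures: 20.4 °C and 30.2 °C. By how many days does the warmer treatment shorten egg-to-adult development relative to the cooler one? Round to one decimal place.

7.2 days

At 20.4 °C: 180 / (20.4 − 8.9) = 180 / 11.5 = 15.652 d.
At 30.2 °C: 180 / (30.2 − 8.9) = 180 / 21.3 = 8.451 d.
Difference = |15.652 − 8.451| = 7.201 ≈ 7.2 days.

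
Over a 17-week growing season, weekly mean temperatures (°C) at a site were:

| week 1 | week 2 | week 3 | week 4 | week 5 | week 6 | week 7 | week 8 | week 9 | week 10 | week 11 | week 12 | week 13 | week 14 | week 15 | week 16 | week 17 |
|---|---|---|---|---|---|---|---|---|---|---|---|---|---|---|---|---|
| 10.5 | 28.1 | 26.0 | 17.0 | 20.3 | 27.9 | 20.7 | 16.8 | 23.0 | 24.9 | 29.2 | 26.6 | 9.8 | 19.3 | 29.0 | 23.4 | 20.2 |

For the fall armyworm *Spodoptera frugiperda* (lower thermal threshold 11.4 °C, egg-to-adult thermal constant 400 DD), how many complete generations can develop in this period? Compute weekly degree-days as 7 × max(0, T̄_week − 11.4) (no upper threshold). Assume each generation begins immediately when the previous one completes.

Weekly DD (7 × max(0, T̄ − 11.4)): 0.0, 116.9, 102.2, 39.2, 62.3, 115.5, 65.1, 37.8, 81.2, 94.5, 124.6, 106.4, 0.0, 55.3, 123.2, 84.0, 61.6.
Season total = 1269.8 DD.
Complete generations = ⌊1269.8 / 400⌋ = 3.

3 generations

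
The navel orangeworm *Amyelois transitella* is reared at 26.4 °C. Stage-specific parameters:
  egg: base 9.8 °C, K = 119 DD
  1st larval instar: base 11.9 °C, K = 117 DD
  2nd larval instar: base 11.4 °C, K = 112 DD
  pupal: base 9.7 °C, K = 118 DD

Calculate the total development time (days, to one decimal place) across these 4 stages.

29.8 days

egg: 119 / (26.4 − 9.8) = 119 / 16.6 = 7.169 d.
1st larval instar: 117 / (26.4 − 11.9) = 117 / 14.5 = 8.069 d.
2nd larval instar: 112 / (26.4 − 11.4) = 112 / 15.0 = 7.467 d.
pupal: 118 / (26.4 − 9.7) = 118 / 16.7 = 7.066 d.
Sum = 29.770 ≈ 29.8 days.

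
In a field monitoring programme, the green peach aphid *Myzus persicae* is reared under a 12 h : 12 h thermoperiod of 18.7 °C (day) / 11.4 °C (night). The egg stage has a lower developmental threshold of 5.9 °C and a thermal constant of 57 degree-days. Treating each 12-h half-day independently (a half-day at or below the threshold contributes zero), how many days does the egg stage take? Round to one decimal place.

Day half: max(0, 18.7 − 5.9) × 0.5 = 12.8 × 0.5 = 6.40 DD.
Night half: max(0, 11.4 − 5.9) × 0.5 = 5.5 × 0.5 = 2.75 DD.
Per 24 h: 9.15 DD/day.
Duration = 57 / 9.15 = 6.230 ≈ 6.2 days.

6.2 days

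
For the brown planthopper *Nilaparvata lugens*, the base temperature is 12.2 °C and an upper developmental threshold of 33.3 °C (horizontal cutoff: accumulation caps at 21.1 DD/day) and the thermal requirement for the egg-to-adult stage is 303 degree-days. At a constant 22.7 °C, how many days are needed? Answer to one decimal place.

28.9 days

Daily accumulation = 22.7 − 12.2 = 10.5 DD/day.
Duration = 303 / 10.5 = 28.857 ≈ 28.9 days.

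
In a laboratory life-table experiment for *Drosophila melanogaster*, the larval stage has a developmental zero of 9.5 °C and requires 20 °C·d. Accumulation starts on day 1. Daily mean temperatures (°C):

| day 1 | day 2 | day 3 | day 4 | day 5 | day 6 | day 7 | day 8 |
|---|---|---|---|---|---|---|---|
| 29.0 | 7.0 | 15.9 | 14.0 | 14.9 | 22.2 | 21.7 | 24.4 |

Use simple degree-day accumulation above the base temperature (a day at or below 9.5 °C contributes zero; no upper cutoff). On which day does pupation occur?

Daily DD above 9.5 °C: 19.5, 0.0, 6.4, 4.5, 5.4, 12.7, 12.2, 14.9.
Cumulative: 19.5, 19.5, 25.9, 30.4, 35.8, 48.5, 60.7, 75.6.
The total first reaches 20 DD on day 3.

day 3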